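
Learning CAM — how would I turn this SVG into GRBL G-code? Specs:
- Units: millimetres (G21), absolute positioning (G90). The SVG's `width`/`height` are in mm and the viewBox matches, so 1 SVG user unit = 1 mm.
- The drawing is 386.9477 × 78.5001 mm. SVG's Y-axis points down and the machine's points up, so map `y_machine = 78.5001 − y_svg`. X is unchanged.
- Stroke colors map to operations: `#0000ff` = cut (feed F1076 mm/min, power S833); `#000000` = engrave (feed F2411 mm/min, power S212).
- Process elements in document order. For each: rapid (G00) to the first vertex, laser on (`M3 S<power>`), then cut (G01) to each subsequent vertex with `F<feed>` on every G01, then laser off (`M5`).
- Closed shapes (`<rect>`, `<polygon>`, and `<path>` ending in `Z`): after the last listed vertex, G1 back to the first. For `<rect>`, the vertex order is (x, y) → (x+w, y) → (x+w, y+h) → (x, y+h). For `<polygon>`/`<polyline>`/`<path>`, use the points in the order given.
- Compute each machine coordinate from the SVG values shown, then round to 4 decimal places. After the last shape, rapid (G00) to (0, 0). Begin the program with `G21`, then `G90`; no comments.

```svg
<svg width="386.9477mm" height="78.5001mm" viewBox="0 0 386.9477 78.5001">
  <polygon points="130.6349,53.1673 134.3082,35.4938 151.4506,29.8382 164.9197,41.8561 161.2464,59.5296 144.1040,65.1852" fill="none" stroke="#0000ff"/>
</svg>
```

G21
G90
G00 X130.6349 Y25.3328
M3 S833
G01 X134.3082 Y43.0063 F1076
G01 X151.4506 Y48.6619 F1076
G01 X164.9197 Y36.6440 F1076
G01 X161.2464 Y18.9705 F1076
G01 X144.1040 Y13.3149 F1076
G01 X130.6349 Y25.3328 F1076
M5
G00 X0.0000 Y0.0000

viewBox `0 0 386.9477 78.5001` with mm width/height → 1 unit = 1 mm. Flip: y_m = 78.5001 − y_svg.

**Shape 1** — `<polygon>` regular polygon, stroke `#0000ff` → cut (S833, F1076). Machine vertices: (130.6349,25.3328) → (134.3082,43.0063) → (151.4506,48.6619) → (164.9197,36.6440) → (161.2464,18.9705) → (144.1040,13.3149) → (130.6349,25.3328). Closed: final G1 returns to the first vertex.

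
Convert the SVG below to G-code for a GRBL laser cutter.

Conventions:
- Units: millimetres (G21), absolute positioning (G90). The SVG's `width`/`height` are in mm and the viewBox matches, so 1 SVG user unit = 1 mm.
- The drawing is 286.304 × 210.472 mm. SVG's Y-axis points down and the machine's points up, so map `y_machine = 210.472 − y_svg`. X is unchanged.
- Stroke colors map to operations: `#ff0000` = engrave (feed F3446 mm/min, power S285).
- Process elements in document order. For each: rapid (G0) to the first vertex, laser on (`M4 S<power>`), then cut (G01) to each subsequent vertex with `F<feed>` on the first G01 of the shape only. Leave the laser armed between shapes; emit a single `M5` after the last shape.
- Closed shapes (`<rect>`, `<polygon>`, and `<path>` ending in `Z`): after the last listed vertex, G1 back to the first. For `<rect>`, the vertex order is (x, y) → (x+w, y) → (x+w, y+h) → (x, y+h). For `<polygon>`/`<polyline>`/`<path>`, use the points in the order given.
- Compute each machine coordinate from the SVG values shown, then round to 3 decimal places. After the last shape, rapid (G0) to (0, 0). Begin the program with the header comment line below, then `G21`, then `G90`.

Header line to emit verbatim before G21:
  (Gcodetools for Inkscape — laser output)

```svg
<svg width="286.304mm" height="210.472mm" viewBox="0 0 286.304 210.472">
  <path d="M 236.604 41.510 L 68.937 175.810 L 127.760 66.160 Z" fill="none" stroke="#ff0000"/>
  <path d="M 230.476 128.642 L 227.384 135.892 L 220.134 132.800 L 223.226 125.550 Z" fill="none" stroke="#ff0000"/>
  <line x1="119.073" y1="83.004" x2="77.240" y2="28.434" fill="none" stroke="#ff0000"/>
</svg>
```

1 u = 1 mm; y_m = 210.472 − y.

[1] `<path>` closed polygon, #ff0000→engrave S285 F3446: (236.604,168.962) → (68.937,34.662) → (127.760,144.312) → (236.604,168.962) (closed)

[2] `<path>` regular polygon, #ff0000→engrave S285 F3446: (230.476,81.830) → (227.384,74.580) → (220.134,77.672) → (223.226,84.922) → (230.476,81.830) (closed)

[3] `<line>` line segment, #ff0000→engrave S285 F3446: (119.073,127.468) → (77.240,182.038)

(Gcodetools for Inkscape — laser output)
G21
G90
G0 X236.604 Y168.962
M4 S285
G01 X68.937 Y34.662 F3446
G01 X127.760 Y144.312
G01 X236.604 Y168.962
G0 X230.476 Y81.830
M4 S285
G01 X227.384 Y74.580 F3446
G01 X220.134 Y77.672
G01 X223.226 Y84.922
G01 X230.476 Y81.830
G0 X119.073 Y127.468
M4 S285
G01 X77.240 Y182.038 F3446
M5
G0 X0.000 Y0.000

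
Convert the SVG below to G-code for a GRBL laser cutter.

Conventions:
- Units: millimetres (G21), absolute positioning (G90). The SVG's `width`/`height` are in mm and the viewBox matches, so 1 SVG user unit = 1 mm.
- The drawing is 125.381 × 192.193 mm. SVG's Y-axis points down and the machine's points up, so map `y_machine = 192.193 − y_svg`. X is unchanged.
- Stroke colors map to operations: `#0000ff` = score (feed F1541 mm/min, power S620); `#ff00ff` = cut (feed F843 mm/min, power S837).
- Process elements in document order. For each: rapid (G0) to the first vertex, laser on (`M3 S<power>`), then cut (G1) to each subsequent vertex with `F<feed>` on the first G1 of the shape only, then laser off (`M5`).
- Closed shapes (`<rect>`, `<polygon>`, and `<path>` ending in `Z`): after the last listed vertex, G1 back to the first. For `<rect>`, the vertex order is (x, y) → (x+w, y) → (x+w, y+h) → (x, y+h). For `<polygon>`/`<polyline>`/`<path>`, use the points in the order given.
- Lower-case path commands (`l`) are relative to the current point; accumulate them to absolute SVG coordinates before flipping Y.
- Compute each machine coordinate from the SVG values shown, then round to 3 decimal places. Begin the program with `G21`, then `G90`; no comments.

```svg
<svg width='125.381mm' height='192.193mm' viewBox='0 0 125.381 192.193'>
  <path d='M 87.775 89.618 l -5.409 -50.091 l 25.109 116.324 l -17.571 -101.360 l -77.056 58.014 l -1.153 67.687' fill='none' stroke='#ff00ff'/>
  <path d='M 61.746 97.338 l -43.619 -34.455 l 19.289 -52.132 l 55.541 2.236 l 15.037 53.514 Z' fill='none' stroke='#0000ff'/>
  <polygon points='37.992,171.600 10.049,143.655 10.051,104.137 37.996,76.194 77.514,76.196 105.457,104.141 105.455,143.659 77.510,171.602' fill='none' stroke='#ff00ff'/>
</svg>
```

Since the viewBox matches the mm dimensions, user units are millimetres directly. The only transform is the Y-flip y_m = 192.193 − y_svg.

Shape 1 is a open polyline drawn with `<path>`. Its stroke #ff00ff means cut at S837, F843. After flipping Y the toolpath is (87.775,102.575) → (82.366,152.666) → (107.475,36.342) → (89.904,137.702) → (12.848,79.688) → (11.695,12.001).

Shape 2 is a regular polygon drawn with `<path>`. Its stroke #0000ff means score at S620, F1541. After flipping Y the toolpath is (61.746,94.855) → (18.127,129.310) → (37.416,181.442) → (92.957,179.206) → (107.994,125.692) → (61.746,94.855), returning to the start.

Shape 3 is a regular polygon drawn with `<polygon>`. Its stroke #ff00ff means cut at S837, F843. After flipping Y the toolpath is (37.992,20.593) → (10.049,48.538) → (10.051,88.056) → (37.996,115.999) → (77.514,115.997) → (105.457,88.052) → (105.455,48.534) → (77.510,20.591) → (37.992,20.593), returning to the start.

G21
G90
G0 X87.775 Y102.575
M3 S837
G1 X82.366 Y152.666 F843
G1 X107.475 Y36.342
G1 X89.904 Y137.702
G1 X12.848 Y79.688
G1 X11.695 Y12.001
M5
G0 X61.746 Y94.855
M3 S620
G1 X18.127 Y129.310 F1541
G1 X37.416 Y181.442
G1 X92.957 Y179.206
G1 X107.994 Y125.692
G1 X61.746 Y94.855
M5
G0 X37.992 Y20.593
M3 S837
G1 X10.049 Y48.538 F843
G1 X10.051 Y88.056
G1 X37.996 Y115.999
G1 X77.514 Y115.997
G1 X105.457 Y88.052
G1 X105.455 Y48.534
G1 X77.510 Y20.591
G1 X37.992 Y20.593
M5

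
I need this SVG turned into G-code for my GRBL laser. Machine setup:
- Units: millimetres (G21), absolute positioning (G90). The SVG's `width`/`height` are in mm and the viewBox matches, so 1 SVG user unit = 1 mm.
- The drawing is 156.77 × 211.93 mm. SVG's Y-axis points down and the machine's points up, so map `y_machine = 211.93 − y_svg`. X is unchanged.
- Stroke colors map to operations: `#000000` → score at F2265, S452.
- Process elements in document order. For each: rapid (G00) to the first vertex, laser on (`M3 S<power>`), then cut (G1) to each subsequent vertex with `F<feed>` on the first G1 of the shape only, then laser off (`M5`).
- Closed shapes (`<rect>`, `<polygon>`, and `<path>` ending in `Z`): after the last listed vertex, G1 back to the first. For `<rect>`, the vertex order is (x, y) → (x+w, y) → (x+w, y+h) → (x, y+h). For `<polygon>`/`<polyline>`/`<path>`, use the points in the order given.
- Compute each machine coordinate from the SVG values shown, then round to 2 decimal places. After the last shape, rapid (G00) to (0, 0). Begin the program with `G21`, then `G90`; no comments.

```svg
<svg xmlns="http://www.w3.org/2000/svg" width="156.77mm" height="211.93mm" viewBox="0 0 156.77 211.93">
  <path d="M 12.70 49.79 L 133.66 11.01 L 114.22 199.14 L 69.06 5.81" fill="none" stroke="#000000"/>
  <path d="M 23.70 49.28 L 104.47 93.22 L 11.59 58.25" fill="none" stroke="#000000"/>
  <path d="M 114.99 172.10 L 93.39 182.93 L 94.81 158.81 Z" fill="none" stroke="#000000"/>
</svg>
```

viewBox `0 0 156.77 211.93` with mm width/height → 1 unit = 1 mm. Flip: y_m = 211.93 − y_svg.

**Shape 1** — `<path>` open polyline, stroke `#000000` → score (S452, F2265). Machine vertices: (12.70,162.14) → (133.66,200.92) → (114.22,12.79) → (69.06,206.12). Open path.

**Shape 2** — `<path>` open polyline, stroke `#000000` → score (S452, F2265). Machine vertices: (23.70,162.65) → (104.47,118.71) → (11.59,153.68). Open path.

**Shape 3** — `<path>` regular polygon, stroke `#000000` → score (S452, F2265). Machine vertices: (114.99,39.83) → (93.39,29.00) → (94.81,53.12) → (114.99,39.83). Closed: final G1 returns to the first vertex.

G21
G90
G00 X12.70 Y162.14
M3 S452
G1 X133.66 Y200.92 F2265
G1 X114.22 Y12.79
G1 X69.06 Y206.12
M5
G00 X23.70 Y162.65
M3 S452
G1 X104.47 Y118.71 F2265
G1 X11.59 Y153.68
M5
G00 X114.99 Y39.83
M3 S452
G1 X93.39 Y29.00 F2265
G1 X94.81 Y53.12
G1 X114.99 Y39.83
M5
G00 X0.00 Y0.00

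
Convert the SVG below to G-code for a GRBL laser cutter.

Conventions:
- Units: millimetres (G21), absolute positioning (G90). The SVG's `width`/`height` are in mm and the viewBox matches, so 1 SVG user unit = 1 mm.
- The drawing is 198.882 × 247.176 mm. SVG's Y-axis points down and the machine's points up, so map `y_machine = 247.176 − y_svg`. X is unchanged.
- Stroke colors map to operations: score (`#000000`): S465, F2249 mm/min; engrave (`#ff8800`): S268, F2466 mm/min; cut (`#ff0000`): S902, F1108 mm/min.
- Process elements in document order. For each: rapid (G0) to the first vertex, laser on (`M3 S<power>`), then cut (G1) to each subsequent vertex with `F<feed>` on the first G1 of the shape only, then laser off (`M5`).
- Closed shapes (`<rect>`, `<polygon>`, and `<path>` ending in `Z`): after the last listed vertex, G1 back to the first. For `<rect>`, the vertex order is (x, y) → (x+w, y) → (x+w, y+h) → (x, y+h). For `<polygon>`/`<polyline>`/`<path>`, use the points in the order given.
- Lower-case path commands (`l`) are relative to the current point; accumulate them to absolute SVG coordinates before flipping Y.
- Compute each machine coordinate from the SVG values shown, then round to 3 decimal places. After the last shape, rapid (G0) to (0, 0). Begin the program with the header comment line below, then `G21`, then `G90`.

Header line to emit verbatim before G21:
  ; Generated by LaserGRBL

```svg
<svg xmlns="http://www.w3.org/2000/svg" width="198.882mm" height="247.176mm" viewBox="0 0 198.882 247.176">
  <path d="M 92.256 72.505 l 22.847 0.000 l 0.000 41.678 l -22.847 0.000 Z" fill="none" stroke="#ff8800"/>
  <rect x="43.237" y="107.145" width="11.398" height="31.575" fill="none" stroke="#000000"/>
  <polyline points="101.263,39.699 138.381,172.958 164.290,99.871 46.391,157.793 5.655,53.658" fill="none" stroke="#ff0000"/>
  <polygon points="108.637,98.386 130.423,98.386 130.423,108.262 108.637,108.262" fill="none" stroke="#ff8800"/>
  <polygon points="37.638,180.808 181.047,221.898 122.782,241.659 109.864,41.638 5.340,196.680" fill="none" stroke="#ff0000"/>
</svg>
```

viewBox `0 0 198.882 247.176` with mm width/height → 1 unit = 1 mm. Flip: y_m = 247.176 − y_svg.

**Shape 1** — `<path>` rectangle, stroke `#ff8800` → engrave (S268, F2466). Machine vertices: (92.256,174.671) → (115.103,174.671) → (115.103,132.993) → (92.256,132.993) → (92.256,174.671). Closed: final G1 returns to the first vertex.

**Shape 2** — `<rect>` rectangle, stroke `#000000` → score (S465, F2249). Machine vertices: (43.237,140.031) → (54.635,140.031) → (54.635,108.456) → (43.237,108.456) → (43.237,140.031). Closed: final G1 returns to the first vertex.

**Shape 3** — `<polyline>` open polyline, stroke `#ff0000` → cut (S902, F1108). Machine vertices: (101.263,207.477) → (138.381,74.218) → (164.290,147.305) → (46.391,89.383) → (5.655,193.518). Open path.

**Shape 4** — `<polygon>` rectangle, stroke `#ff8800` → engrave (S268, F2466). Machine vertices: (108.637,148.790) → (130.423,148.790) → (130.423,138.914) → (108.637,138.914) → (108.637,148.790). Closed: final G1 returns to the first vertex.

**Shape 5** — `<polygon>` closed polygon, stroke `#ff0000` → cut (S902, F1108). Machine vertices: (37.638,66.368) → (181.047,25.278) → (122.782,5.517) → (109.864,205.538) → (5.340,50.496) → (37.638,66.368). Closed: final G1 returns to the first vertex.

; Generated by LaserGRBL
G21
G90
G0 X92.256 Y174.671
M3 S268
G1 X115.103 Y174.671 F2466
G1 X115.103 Y132.993
G1 X92.256 Y132.993
G1 X92.256 Y174.671
M5
G0 X43.237 Y140.031
M3 S465
G1 X54.635 Y140.031 F2249
G1 X54.635 Y108.456
G1 X43.237 Y108.456
G1 X43.237 Y140.031
M5
G0 X101.263 Y207.477
M3 S902
G1 X138.381 Y74.218 F1108
G1 X164.290 Y147.305
G1 X46.391 Y89.383
G1 X5.655 Y193.518
M5
G0 X108.637 Y148.790
M3 S268
G1 X130.423 Y148.790 F2466
G1 X130.423 Y138.914
G1 X108.637 Y138.914
G1 X108.637 Y148.790
M5
G0 X37.638 Y66.368
M3 S902
G1 X181.047 Y25.278 F1108
G1 X122.782 Y5.517
G1 X109.864 Y205.538
G1 X5.340 Y50.496
G1 X37.638 Y66.368
M5
G0 X0.000 Y0.000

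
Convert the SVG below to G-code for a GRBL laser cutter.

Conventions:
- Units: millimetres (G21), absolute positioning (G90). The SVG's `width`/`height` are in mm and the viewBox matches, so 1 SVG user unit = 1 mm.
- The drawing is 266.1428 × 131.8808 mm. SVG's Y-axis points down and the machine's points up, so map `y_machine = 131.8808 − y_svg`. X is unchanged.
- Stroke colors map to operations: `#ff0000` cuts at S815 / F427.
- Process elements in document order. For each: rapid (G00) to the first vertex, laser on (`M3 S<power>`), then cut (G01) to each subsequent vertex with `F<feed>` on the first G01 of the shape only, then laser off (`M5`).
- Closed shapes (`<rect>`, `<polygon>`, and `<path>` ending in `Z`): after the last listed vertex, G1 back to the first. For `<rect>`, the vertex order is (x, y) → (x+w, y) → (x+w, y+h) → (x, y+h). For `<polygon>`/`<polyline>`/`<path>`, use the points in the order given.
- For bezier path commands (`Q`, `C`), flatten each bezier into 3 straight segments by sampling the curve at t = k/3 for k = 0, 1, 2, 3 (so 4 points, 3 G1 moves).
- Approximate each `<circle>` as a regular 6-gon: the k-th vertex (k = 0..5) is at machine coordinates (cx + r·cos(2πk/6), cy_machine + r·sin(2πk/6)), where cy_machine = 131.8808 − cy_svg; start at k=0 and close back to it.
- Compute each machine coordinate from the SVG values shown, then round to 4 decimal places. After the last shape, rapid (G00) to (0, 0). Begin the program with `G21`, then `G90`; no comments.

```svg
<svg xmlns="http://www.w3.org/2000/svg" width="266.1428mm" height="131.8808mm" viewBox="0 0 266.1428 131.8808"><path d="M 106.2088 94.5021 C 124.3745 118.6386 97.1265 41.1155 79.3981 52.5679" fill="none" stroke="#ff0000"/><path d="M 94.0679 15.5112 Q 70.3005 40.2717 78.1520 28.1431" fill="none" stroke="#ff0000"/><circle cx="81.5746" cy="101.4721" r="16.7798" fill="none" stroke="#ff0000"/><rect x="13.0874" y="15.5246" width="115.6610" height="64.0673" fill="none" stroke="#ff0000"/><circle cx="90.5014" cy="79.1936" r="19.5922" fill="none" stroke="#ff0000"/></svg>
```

G21
G90
G00 X106.2088 Y37.3787
M3 S815
G01 X111.2712 Y40.0682 F427
G01 X98.2651 Y68.1674
G01 X79.3981 Y79.3129
M5
G00 X94.0679 Y116.3696
M3 S815
G01 X81.7362 Y103.9614 F427
G01 X76.4309 Y99.7508
G01 X78.1520 Y103.7377
M5
G00 X98.3544 Y30.4087
M3 S815
G01 X89.9645 Y44.9404 F427
G01 X73.1847 Y44.9404
G01 X64.7948 Y30.4087
G01 X73.1847 Y15.8770
G01 X89.9645 Y15.8770
G01 X98.3544 Y30.4087
M5
G00 X13.0874 Y116.3562
M3 S815
G01 X128.7484 Y116.3562 F427
G01 X128.7484 Y52.2889
G01 X13.0874 Y52.2889
G01 X13.0874 Y116.3562
M5
G00 X110.0936 Y52.6872
M3 S815
G01 X100.2975 Y69.6545 F427
G01 X80.7053 Y69.6545
G01 X70.9092 Y52.6872
G01 X80.7053 Y35.7199
G01 X100.2975 Y35.7199
G01 X110.0936 Y52.6872
M5
G00 X0.0000 Y0.0000

1 u = 1 mm; y_m = 131.8808 − y.

[1] `<path>` cubic bezier, #ff0000→cut S815 F427: (106.2088,37.3787) → (111.2712,40.0682) → (98.2651,68.1674) → (79.3981,79.3129)

[2] `<path>` quadratic bezier, #ff0000→cut S815 F427: (94.0679,116.3696) → (81.7362,103.9614) → (76.4309,99.7508) → (78.1520,103.7377)

[3] `<circle>` circle, #ff0000→cut S815 F427: (98.3544,30.4087) → (89.9645,44.9404) → (73.1847,44.9404) → (64.7948,30.4087) → (73.1847,15.8770) → (89.9645,15.8770) → (98.3544,30.4087) (closed)

[4] `<rect>` rectangle, #ff0000→cut S815 F427: (13.0874,116.3562) → (128.7484,116.3562) → (128.7484,52.2889) → (13.0874,52.2889) → (13.0874,116.3562) (closed)

[5] `<circle>` circle, #ff0000→cut S815 F427: (110.0936,52.6872) → (100.2975,69.6545) → (80.7053,69.6545) → (70.9092,52.6872) → (80.7053,35.7199) → (100.2975,35.7199) → (110.0936,52.6872) (closed)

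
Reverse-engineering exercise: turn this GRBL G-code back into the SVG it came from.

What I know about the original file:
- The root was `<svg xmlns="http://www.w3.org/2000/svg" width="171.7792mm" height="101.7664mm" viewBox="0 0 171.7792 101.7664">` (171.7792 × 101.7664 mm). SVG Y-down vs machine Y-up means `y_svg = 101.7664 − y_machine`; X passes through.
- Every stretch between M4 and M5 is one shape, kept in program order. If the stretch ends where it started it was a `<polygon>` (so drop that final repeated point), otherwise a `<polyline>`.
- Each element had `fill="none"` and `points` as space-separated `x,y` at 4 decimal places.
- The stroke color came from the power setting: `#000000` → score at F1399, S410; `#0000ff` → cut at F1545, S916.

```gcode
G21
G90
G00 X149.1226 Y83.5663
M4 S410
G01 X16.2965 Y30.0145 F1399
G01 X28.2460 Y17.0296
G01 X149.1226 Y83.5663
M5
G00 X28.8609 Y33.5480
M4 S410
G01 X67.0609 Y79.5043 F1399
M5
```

y_svg = 101.7664 − y_m. Every run uses S410, so all elements get stroke `#000000` (score).

[1] closed run; points: 149.1226,18.2001 16.2965,71.7519 28.2460,84.7368

[2] open run; points: 28.8609,68.2184 67.0609,22.2621

<svg xmlns="http://www.w3.org/2000/svg" width="171.7792mm" height="101.7664mm" viewBox="0 0 171.7792 101.7664">
  <polygon points="149.1226,18.2001 16.2965,71.7519 28.2460,84.7368" fill="none" stroke="#000000"/>
  <polyline points="28.8609,68.2184 67.0609,22.2621" fill="none" stroke="#000000"/>
</svg>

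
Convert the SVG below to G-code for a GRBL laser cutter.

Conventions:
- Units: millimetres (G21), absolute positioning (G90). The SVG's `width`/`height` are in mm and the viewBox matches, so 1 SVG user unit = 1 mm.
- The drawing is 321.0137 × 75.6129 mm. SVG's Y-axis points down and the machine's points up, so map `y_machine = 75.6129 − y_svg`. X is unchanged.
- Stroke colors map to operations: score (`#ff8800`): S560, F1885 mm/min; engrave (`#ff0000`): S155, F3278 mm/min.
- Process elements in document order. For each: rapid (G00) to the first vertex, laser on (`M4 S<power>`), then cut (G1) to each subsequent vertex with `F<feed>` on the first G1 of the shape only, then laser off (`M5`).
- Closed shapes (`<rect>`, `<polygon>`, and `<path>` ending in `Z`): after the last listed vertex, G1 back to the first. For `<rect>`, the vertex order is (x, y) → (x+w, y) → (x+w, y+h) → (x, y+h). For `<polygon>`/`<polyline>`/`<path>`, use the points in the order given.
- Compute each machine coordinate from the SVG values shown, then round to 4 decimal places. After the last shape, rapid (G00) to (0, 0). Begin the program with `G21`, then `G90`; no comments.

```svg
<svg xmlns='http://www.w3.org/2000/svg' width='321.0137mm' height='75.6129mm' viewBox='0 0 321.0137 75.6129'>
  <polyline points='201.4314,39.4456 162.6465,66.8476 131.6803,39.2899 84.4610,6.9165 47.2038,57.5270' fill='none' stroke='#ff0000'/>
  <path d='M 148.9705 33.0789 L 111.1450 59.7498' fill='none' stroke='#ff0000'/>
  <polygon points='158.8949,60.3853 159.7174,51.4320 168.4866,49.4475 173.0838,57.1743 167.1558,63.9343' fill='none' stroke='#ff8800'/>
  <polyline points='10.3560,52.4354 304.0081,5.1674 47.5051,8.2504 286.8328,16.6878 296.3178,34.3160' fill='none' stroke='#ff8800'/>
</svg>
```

Since the viewBox matches the mm dimensions, user units are millimetres directly. The only transform is the Y-flip y_m = 75.6129 − y_svg.

Shape 1 is a open polyline drawn with `<polyline>`. Its stroke #ff0000 means engrave at S155, F3278. After flipping Y the toolpath is (201.4314,36.1673) → (162.6465,8.7653) → (131.6803,36.3230) → (84.4610,68.6964) → (47.2038,18.0859).

Shape 2 is a line segment drawn with `<path>`. Its stroke #ff0000 means engrave at S155, F3278. After flipping Y the toolpath is (148.9705,42.5340) → (111.1450,15.8631).

Shape 3 is a regular polygon drawn with `<polygon>`. Its stroke #ff8800 means score at S560, F1885. After flipping Y the toolpath is (158.8949,15.2276) → (159.7174,24.1809) → (168.4866,26.1654) → (173.0838,18.4386) → (167.1558,11.6786) → (158.8949,15.2276), returning to the start.

Shape 4 is a open polyline drawn with `<polyline>`. Its stroke #ff8800 means score at S560, F1885. After flipping Y the toolpath is (10.3560,23.1775) → (304.0081,70.4455) → (47.5051,67.3625) → (286.8328,58.9251) → (296.3178,41.2969).

G21
G90
G00 X201.4314 Y36.1673
M4 S155
G1 X162.6465 Y8.7653 F3278
G1 X131.6803 Y36.3230
G1 X84.4610 Y68.6964
G1 X47.2038 Y18.0859
M5
G00 X148.9705 Y42.5340
M4 S155
G1 X111.1450 Y15.8631 F3278
M5
G00 X158.8949 Y15.2276
M4 S560
G1 X159.7174 Y24.1809 F1885
G1 X168.4866 Y26.1654
G1 X173.0838 Y18.4386
G1 X167.1558 Y11.6786
G1 X158.8949 Y15.2276
M5
G00 X10.3560 Y23.1775
M4 S560
G1 X304.0081 Y70.4455 F1885
G1 X47.5051 Y67.3625
G1 X286.8328 Y58.9251
G1 X296.3178 Y41.2969
M5
G00 X0.0000 Y0.0000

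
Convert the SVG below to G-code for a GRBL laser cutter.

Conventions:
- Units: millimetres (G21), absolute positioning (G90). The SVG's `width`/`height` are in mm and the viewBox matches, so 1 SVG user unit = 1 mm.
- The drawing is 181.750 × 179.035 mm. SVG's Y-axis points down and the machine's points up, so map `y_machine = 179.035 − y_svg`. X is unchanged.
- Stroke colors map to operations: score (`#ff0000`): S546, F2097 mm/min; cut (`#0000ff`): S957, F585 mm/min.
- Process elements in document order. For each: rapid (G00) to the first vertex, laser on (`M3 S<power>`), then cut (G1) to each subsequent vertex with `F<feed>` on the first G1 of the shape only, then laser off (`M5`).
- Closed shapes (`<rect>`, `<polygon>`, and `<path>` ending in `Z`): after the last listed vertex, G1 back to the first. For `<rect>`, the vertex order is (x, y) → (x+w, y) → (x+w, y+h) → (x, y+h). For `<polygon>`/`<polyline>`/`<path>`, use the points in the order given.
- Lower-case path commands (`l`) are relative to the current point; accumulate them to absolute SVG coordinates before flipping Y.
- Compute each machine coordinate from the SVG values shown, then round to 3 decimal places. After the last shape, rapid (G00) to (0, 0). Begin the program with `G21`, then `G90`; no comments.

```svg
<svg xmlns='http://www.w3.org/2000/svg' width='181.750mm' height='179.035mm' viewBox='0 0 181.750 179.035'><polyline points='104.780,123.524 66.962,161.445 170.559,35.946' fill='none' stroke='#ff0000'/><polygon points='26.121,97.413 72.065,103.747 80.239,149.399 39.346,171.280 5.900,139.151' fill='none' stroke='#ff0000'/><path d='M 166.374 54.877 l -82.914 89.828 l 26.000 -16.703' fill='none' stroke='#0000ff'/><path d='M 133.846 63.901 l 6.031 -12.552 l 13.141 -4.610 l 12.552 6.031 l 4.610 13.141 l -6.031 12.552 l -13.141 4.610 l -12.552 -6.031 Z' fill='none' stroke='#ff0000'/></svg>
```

1 u = 1 mm; y_m = 179.035 − y.

[1] `<polyline>` open polyline, #ff0000→score S546 F2097: (104.780,55.511) → (66.962,17.590) → (170.559,143.089)

[2] `<polygon>` regular polygon, #ff0000→score S546 F2097: (26.121,81.622) → (72.065,75.288) → (80.239,29.636) → (39.346,7.755) → (5.900,39.884) → (26.121,81.622) (closed)

[3] `<path>` open polyline, #0000ff→cut S957 F585: (166.374,124.158) → (83.460,34.330) → (109.460,51.033)

[4] `<path>` regular polygon, #ff0000→score S546 F2097: (133.846,115.134) → (139.877,127.686) → (153.018,132.296) → (165.570,126.265) → (170.180,113.124) → (164.149,100.572) → (151.008,95.962) → (138.456,101.993) → (133.846,115.134) (closed)

G21
G90
G00 X104.780 Y55.511
M3 S546
G1 X66.962 Y17.590 F2097
G1 X170.559 Y143.089
M5
G00 X26.121 Y81.622
M3 S546
G1 X72.065 Y75.288 F2097
G1 X80.239 Y29.636
G1 X39.346 Y7.755
G1 X5.900 Y39.884
G1 X26.121 Y81.622
M5
G00 X166.374 Y124.158
M3 S957
G1 X83.460 Y34.330 F585
G1 X109.460 Y51.033
M5
G00 X133.846 Y115.134
M3 S546
G1 X139.877 Y127.686 F2097
G1 X153.018 Y132.296
G1 X165.570 Y126.265
G1 X170.180 Y113.124
G1 X164.149 Y100.572
G1 X151.008 Y95.962
G1 X138.456 Y101.993
G1 X133.846 Y115.134
M5
G00 X0.000 Y0.000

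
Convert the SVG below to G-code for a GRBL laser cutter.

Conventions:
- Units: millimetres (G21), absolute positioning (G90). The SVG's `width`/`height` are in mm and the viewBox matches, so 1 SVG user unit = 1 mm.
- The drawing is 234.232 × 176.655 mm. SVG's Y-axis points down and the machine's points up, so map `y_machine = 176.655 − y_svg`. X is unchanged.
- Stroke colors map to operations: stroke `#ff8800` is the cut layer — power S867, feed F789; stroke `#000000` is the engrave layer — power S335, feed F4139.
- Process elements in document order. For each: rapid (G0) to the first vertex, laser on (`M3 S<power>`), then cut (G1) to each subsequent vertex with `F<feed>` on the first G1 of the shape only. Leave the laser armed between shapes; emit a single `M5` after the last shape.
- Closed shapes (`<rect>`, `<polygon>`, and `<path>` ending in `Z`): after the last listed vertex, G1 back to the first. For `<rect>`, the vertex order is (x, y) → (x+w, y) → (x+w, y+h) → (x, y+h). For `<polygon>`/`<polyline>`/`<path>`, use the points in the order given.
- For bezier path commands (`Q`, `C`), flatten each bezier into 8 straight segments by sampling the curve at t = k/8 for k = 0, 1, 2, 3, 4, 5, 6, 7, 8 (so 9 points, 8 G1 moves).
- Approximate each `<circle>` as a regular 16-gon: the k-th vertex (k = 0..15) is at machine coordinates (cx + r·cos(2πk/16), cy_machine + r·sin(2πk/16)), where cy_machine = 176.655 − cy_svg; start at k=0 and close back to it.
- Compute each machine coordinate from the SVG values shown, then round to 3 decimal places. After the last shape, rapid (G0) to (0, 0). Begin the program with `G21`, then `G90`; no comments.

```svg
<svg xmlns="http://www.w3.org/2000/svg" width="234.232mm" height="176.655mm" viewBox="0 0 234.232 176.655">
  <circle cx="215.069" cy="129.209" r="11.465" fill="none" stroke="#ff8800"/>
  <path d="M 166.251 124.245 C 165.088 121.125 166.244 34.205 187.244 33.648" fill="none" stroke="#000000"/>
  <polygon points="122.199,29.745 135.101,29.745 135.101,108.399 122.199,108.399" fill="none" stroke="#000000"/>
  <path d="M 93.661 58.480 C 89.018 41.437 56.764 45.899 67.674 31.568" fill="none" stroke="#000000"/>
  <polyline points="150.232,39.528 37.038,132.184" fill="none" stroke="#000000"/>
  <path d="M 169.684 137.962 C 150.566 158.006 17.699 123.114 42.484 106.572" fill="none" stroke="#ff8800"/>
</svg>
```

Since the viewBox matches the mm dimensions, user units are millimetres directly. The only transform is the Y-flip y_m = 176.655 − y_svg.

Shape 1 is a circle drawn with `<circle>`. Its stroke #ff8800 means cut at S867, F789. After flipping Y the toolpath is (226.534,47.446) → (225.661,51.833) → (223.176,55.553) → (219.456,58.038) → (215.069,58.911) → (210.682,58.038) → (206.962,55.553) → (204.477,51.833) → (203.604,47.446) → (204.477,43.059) → (206.962,39.339) → (210.682,36.854) → (215.069,35.981) → (219.456,36.854) → (223.176,39.339) → (225.661,43.059) → (226.534,47.446), returning to the start.

Shape 2 is a cubic bezier drawn with `<path>`. Its stroke #000000 means engrave at S335, F4139. After flipping Y the toolpath is (166.251,52.410) → (165.958,57.176) → (166.087,67.804) → (166.845,82.300) → (168.436,98.670) → (171.067,114.919) → (174.941,129.055) → (180.265,139.082) → (187.244,143.007).

Shape 3 is a rectangle drawn with `<polygon>`. Its stroke #000000 means engrave at S335, F4139. After flipping Y the toolpath is (122.199,146.910) → (135.101,146.910) → (135.101,68.256) → (122.199,68.256) → (122.199,146.910), returning to the start.

Shape 4 is a cubic bezier drawn with `<path>`. Its stroke #000000 means engrave at S335, F4139. After flipping Y the toolpath is (93.661,118.175) → (90.764,123.637) → (86.108,127.555) → (80.522,130.401) → (74.835,132.648) → (69.878,134.768) → (66.479,137.233) → (65.468,140.515) → (67.674,145.087).

Shape 5 is a line segment drawn with `<polyline>`. Its stroke #000000 means engrave at S335, F4139. After flipping Y the toolpath is (150.232,137.127) → (37.038,44.471).

Shape 6 is a cubic bezier drawn with `<path>`. Its stroke #ff8800 means cut at S867, F789. After flipping Y the toolpath is (169.684,38.693) → (157.713,33.608) → (138.258,32.815) → (114.501,35.455) → (89.620,40.668) → (66.798,47.597) → (49.214,55.381) → (40.049,63.163) → (42.484,70.083).

G21
G90
G0 X226.534 Y47.446
M3 S867
G1 X225.661 Y51.833 F789
G1 X223.176 Y55.553
G1 X219.456 Y58.038
G1 X215.069 Y58.911
G1 X210.682 Y58.038
G1 X206.962 Y55.553
G1 X204.477 Y51.833
G1 X203.604 Y47.446
G1 X204.477 Y43.059
G1 X206.962 Y39.339
G1 X210.682 Y36.854
G1 X215.069 Y35.981
G1 X219.456 Y36.854
G1 X223.176 Y39.339
G1 X225.661 Y43.059
G1 X226.534 Y47.446
G0 X166.251 Y52.410
M3 S335
G1 X165.958 Y57.176 F4139
G1 X166.087 Y67.804
G1 X166.845 Y82.300
G1 X168.436 Y98.670
G1 X171.067 Y114.919
G1 X174.941 Y129.055
G1 X180.265 Y139.082
G1 X187.244 Y143.007
G0 X122.199 Y146.910
M3 S335
G1 X135.101 Y146.910 F4139
G1 X135.101 Y68.256
G1 X122.199 Y68.256
G1 X122.199 Y146.910
G0 X93.661 Y118.175
M3 S335
G1 X90.764 Y123.637 F4139
G1 X86.108 Y127.555
G1 X80.522 Y130.401
G1 X74.835 Y132.648
G1 X69.878 Y134.768
G1 X66.479 Y137.233
G1 X65.468 Y140.515
G1 X67.674 Y145.087
G0 X150.232 Y137.127
M3 S335
G1 X37.038 Y44.471 F4139
G0 X169.684 Y38.693
M3 S867
G1 X157.713 Y33.608 F789
G1 X138.258 Y32.815
G1 X114.501 Y35.455
G1 X89.620 Y40.668
G1 X66.798 Y47.597
G1 X49.214 Y55.381
G1 X40.049 Y63.163
G1 X42.484 Y70.083
M5
G0 X0.000 Y0.000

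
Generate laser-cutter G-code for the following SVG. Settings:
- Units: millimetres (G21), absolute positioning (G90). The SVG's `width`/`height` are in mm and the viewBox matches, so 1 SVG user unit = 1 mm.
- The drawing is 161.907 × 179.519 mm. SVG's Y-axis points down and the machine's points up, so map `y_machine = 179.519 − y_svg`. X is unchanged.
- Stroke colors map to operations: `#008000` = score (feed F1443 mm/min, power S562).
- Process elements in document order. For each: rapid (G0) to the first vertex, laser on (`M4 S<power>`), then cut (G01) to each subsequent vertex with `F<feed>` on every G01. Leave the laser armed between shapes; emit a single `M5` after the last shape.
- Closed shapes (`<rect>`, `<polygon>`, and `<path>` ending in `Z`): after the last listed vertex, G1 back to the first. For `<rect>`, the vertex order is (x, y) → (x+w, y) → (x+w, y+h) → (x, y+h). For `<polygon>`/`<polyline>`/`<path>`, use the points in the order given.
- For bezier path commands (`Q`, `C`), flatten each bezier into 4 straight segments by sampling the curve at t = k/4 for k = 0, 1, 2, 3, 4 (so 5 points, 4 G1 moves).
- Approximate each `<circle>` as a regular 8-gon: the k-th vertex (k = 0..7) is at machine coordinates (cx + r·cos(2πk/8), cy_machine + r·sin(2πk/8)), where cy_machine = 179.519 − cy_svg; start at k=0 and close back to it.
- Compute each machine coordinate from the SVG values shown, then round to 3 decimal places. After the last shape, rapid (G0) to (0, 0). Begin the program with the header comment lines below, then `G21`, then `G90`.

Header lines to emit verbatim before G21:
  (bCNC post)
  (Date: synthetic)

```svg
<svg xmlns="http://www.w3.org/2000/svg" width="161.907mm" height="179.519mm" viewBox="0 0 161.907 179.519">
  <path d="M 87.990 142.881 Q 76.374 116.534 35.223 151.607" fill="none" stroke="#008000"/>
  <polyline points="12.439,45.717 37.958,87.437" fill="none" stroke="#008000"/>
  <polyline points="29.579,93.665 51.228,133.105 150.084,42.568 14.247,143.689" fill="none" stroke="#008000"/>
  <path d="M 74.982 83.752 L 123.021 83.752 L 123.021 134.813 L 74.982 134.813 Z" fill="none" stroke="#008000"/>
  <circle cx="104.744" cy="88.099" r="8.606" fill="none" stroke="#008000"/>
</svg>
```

(bCNC post)
(Date: synthetic)
G21
G90
G0 X87.990 Y36.638
M4 S562
G01 X80.336 Y45.973 F1443
G01 X68.990 Y47.630 F1443
G01 X53.953 Y41.610 F1443
G01 X35.223 Y27.912 F1443
G0 X12.439 Y133.802
M4 S562
G01 X37.958 Y92.082 F1443
G0 X29.579 Y85.854
M4 S562
G01 X51.228 Y46.414 F1443
G01 X150.084 Y136.951 F1443
G01 X14.247 Y35.830 F1443
G0 X74.982 Y95.767
M4 S562
G01 X123.021 Y95.767 F1443
G01 X123.021 Y44.706 F1443
G01 X74.982 Y44.706 F1443
G01 X74.982 Y95.767 F1443
G0 X113.350 Y91.420
M4 S562
G01 X110.829 Y97.505 F1443
G01 X104.744 Y100.026 F1443
G01 X98.659 Y97.505 F1443
G01 X96.138 Y91.420 F1443
G01 X98.659 Y85.335 F1443
G01 X104.744 Y82.814 F1443
G01 X110.829 Y85.335 F1443
G01 X113.350 Y91.420 F1443
M5
G0 X0.000 Y0.000

viewBox `0 0 161.907 179.519` with mm width/height → 1 unit = 1 mm. Flip: y_m = 179.519 − y_svg.

**Shape 1** — `<path>` quadratic bezier, stroke `#008000` → score (S562, F1443). Control points (SVG): P0=(87.990,142.881), P1=(76.374,116.534), P2=(35.223,151.607); sampled at t=k/4. Machine vertices: (87.990,36.638) → (80.336,45.973) → (68.990,47.630) → (53.953,41.610) → (35.223,27.912). Open path.

**Shape 2** — `<polyline>` line segment, stroke `#008000` → score (S562, F1443). Machine vertices: (12.439,133.802) → (37.958,92.082). Open path.

**Shape 3** — `<polyline>` open polyline, stroke `#008000` → score (S562, F1443). Machine vertices: (29.579,85.854) → (51.228,46.414) → (150.084,136.951) → (14.247,35.830). Open path.

**Shape 4** — `<path>` rectangle, stroke `#008000` → score (S562, F1443). Machine vertices: (74.982,95.767) → (123.021,95.767) → (123.021,44.706) → (74.982,44.706) → (74.982,95.767). Closed: final G1 returns to the first vertex.

**Shape 5** — `<circle>` circle, stroke `#008000` → score (S562, F1443). Machine vertices: (113.350,91.420) → (110.829,97.505) → (104.744,100.026) → (98.659,97.505) → (96.138,91.420) → (98.659,85.335) → (104.744,82.814) → (110.829,85.335) → (113.350,91.420). Closed: final G1 returns to the first vertex.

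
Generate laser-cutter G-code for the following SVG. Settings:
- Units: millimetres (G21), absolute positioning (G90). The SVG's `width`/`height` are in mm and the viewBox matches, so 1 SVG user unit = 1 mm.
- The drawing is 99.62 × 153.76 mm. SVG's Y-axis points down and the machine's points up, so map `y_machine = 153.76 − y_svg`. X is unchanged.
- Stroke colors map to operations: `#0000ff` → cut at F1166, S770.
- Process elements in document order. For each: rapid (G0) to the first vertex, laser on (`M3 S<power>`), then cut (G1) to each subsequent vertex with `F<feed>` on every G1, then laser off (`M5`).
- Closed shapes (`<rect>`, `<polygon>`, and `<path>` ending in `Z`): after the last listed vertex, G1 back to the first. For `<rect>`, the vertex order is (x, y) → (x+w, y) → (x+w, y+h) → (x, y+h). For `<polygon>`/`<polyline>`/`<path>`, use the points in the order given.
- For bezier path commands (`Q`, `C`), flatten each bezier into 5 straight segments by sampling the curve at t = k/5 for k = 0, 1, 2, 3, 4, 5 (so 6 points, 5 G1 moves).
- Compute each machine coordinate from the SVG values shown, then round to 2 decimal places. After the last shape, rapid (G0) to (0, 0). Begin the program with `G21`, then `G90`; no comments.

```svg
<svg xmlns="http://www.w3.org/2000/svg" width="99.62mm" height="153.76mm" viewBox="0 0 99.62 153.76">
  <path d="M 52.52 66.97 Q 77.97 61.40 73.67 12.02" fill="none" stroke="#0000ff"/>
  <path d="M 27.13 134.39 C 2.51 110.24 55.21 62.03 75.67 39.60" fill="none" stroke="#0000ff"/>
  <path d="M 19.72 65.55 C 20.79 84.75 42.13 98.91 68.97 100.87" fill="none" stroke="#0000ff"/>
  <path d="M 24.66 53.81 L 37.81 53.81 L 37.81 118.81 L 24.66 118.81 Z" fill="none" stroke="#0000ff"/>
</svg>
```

viewBox `0 0 99.62 153.76` with mm width/height → 1 unit = 1 mm. Flip: y_m = 153.76 − y_svg.

**Shape 1** — `<path>` quadratic bezier, stroke `#0000ff` → cut (S770, F1166). Control points (SVG): P0=(52.52,66.97), P1=(77.97,61.40), P2=(73.67,12.02); sampled at t=k/5. Machine vertices: (52.52,86.79) → (61.51,90.77) → (68.12,98.26) → (72.35,109.25) → (74.20,123.74) → (73.67,141.74). Open path.

**Shape 2** — `<path>` cubic bezier, stroke `#0000ff` → cut (S770, F1166). Control points (SVG): P0=(27.13,134.39), P1=(2.51,110.24), P2=(55.21,62.03), P3=(75.67,39.60); sampled at t=k/5. Machine vertices: (27.13,19.37) → (20.76,36.35) → (27.69,56.71) → (42.65,78.06) → (60.40,98.01) → (75.67,114.16). Open path.

**Shape 3** — `<path>` cubic bezier, stroke `#0000ff` → cut (S770, F1166). Control points (SVG): P0=(19.72,65.55), P1=(20.79,84.75), P2=(42.13,98.91), P3=(68.97,100.87); sampled at t=k/5. Machine vertices: (19.72,88.21) → (22.68,77.35) → (29.79,68.05) → (40.35,60.64) → (53.64,55.47) → (68.97,52.89). Open path.

**Shape 4** — `<path>` rectangle, stroke `#0000ff` → cut (S770, F1166). Machine vertices: (24.66,99.95) → (37.81,99.95) → (37.81,34.95) → (24.66,34.95) → (24.66,99.95). Closed: final G1 returns to the first vertex.

G21
G90
G0 X52.52 Y86.79
M3 S770
G1 X61.51 Y90.77 F1166
G1 X68.12 Y98.26 F1166
G1 X72.35 Y109.25 F1166
G1 X74.20 Y123.74 F1166
G1 X73.67 Y141.74 F1166
M5
G0 X27.13 Y19.37
M3 S770
G1 X20.76 Y36.35 F1166
G1 X27.69 Y56.71 F1166
G1 X42.65 Y78.06 F1166
G1 X60.40 Y98.01 F1166
G1 X75.67 Y114.16 F1166
M5
G0 X19.72 Y88.21
M3 S770
G1 X22.68 Y77.35 F1166
G1 X29.79 Y68.05 F1166
G1 X40.35 Y60.64 F1166
G1 X53.64 Y55.47 F1166
G1 X68.97 Y52.89 F1166
M5
G0 X24.66 Y99.95
M3 S770
G1 X37.81 Y99.95 F1166
G1 X37.81 Y34.95 F1166
G1 X24.66 Y34.95 F1166
G1 X24.66 Y99.95 F1166
M5
G0 X0.00 Y0.00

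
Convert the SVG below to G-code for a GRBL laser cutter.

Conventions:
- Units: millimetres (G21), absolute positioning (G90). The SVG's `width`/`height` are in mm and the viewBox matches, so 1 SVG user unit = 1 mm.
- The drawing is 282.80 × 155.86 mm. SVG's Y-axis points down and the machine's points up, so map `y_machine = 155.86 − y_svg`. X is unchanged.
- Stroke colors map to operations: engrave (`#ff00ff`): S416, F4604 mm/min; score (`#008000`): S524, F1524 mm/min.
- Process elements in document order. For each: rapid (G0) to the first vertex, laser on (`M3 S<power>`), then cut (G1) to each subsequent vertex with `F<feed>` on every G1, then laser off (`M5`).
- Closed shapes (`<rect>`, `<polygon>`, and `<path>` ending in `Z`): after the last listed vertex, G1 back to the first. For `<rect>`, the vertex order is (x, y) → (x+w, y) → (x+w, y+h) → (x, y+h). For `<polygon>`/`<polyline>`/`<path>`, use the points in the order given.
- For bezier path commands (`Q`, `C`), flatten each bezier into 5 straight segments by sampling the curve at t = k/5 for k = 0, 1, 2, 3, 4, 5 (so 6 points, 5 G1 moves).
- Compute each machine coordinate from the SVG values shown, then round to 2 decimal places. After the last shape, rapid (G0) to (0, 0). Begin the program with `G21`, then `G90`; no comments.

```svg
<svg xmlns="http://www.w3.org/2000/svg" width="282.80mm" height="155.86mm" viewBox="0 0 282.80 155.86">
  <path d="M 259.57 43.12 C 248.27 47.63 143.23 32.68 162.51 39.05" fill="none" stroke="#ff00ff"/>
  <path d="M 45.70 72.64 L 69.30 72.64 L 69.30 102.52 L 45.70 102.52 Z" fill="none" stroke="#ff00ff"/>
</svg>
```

G21
G90
G0 X259.57 Y112.74
M3 S416
G1 X243.29 Y112.04 F4604
G1 X214.97 Y114.06 F4604
G1 X185.09 Y116.83 F4604
G1 X164.12 Y118.40 F4604
G1 X162.51 Y116.81 F4604
M5
G0 X45.70 Y83.22
M3 S416
G1 X69.30 Y83.22 F4604
G1 X69.30 Y53.34 F4604
G1 X45.70 Y53.34 F4604
G1 X45.70 Y83.22 F4604
M5
G0 X0.00 Y0.00

1 u = 1 mm; y_m = 155.86 − y.

[1] `<path>` cubic bezier, #ff00ff→engrave S416 F4604: (259.57,112.74) → (243.29,112.04) → (214.97,114.06) → (185.09,116.83) → (164.12,118.40) → (162.51,116.81)

[2] `<path>` rectangle, #ff00ff→engrave S416 F4604: (45.70,83.22) → (69.30,83.22) → (69.30,53.34) → (45.70,53.34) → (45.70,83.22) (closed)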